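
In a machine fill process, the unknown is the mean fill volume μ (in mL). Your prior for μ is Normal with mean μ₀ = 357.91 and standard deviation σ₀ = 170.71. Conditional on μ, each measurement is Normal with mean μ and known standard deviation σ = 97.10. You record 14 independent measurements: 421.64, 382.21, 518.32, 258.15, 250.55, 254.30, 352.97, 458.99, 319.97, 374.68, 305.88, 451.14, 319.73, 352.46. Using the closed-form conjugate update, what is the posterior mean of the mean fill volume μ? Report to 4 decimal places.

For Normal data with known variance σ², a Normal(μ₀, σ₀²) prior on μ is conjugate. Posterior precision = 1/σ₀² + n/σ²; posterior mean is the precision-weighted average of μ₀ and x̄.
Σxᵢ = 421.64 + 382.21 + 518.32 + 258.15 + 250.55 + 254.30 + 352.97 + 458.99 + 319.97 + 374.68 + 305.88 + 451.14 + 319.73 + 352.46 = 5020.99, so n·x̄ = 5020.99.
σ₀² = 170.71² = 29141.9041, σ² = 97.10² = 9428.41; σ² + n·σ₀² = 9428.41 + 14·29141.9041 = 417415.0674.
Posterior mean = (μ₀/σ₀² + n·x̄/σ²)/(1/σ₀² + n/σ²) = (σ²·μ₀ + σ₀²·n·x̄)/(σ² + n·σ₀²) = (9428.41·357.91 + 29141.9041·5020.99)/417415.0674 = 149695731.290159/417415.0674 = 358.6256.

358.6256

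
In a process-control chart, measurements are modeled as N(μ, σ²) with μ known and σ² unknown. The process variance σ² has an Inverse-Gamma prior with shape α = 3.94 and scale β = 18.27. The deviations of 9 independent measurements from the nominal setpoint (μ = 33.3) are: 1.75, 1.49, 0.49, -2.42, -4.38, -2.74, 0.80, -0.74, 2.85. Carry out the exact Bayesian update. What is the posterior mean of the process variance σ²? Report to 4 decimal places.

With known mean μ and an Inverse-Gamma(α, β) prior on σ², the Normal likelihood is conjugate: posterior is Inv-Gamma(α + n/2, β + Σ(xᵢ−μ)²/2).
Σ(xᵢ−μ)² = (1.75)² + (1.49)² + (0.49)² + (-2.42)² + (-4.38)² + (-2.74)² + (0.80)² + (-0.74)² + (2.85)² = 47.3812.
Posterior: Inv-Gamma(3.94 + 9/2, 18.27 + 47.3812/2) = Inv-Gamma(8.44, 41.96060).
E[σ²|data] = β/(α−1) = 41.96060/7.44 = 5.6399.

5.6399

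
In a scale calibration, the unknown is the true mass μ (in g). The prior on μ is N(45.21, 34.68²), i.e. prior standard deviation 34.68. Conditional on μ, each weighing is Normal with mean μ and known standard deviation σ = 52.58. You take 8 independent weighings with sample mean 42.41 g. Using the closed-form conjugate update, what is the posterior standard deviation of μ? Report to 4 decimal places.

For Normal data with known variance σ², a Normal(μ₀, σ₀²) prior on μ is conjugate. Posterior precision = 1/σ₀² + n/σ²; posterior mean is the precision-weighted average of μ₀ and x̄.
σ₀² = 34.68² = 1202.7024, σ² = 52.58² = 2764.6564; σ² + n·σ₀² = 2764.6564 + 8·1202.7024 = 12386.2756.
Posterior precision = 1/σ₀² + n/σ² = 1/1202.7024 + 8/2764.6564 = (σ² + n·σ₀²)/(σ₀²σ²) = 12386.2756/(1202.7024·2764.6564); posterior variance σₙ² = σ₀²σ²/(σ² + n·σ₀²) = 1202.7024·2764.6564/12386.2756 = 268.447029.
Posterior SD = √σₙ² = √(1202.7024·2764.6564/12386.2756) = 16.3844.

16.3844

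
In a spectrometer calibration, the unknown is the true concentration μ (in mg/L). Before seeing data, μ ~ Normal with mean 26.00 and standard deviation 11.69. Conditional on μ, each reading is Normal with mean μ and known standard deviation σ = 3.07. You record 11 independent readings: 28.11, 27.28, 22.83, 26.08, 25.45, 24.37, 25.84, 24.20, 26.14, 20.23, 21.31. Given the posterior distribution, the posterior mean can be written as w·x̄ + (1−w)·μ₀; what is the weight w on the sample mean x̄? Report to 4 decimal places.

For Normal data with known variance σ², a Normal(μ₀, σ₀²) prior on μ is conjugate. Posterior precision = 1/σ₀² + n/σ²; posterior mean is the precision-weighted average of μ₀ and x̄.
σ₀² = 11.69² = 136.6561, σ² = 3.07² = 9.4249. Prior precision 1/σ₀² = 1/136.6561; data precision n/σ² = 11/9.4249.
w = (n/σ²)/(1/σ₀² + n/σ²) = n·σ₀²/(σ² + n·σ₀²) = 11·136.6561/(9.4249 + 11·136.6561) = 1503.2171/1512.642 = 0.9938.

0.9938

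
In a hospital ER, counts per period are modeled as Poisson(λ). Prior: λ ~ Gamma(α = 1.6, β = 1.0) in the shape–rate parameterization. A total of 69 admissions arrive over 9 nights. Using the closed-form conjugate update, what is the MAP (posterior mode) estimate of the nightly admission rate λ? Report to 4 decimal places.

With a Gamma(shape α, rate β) prior, the Poisson likelihood is conjugate: the posterior is Gamma(α + ΣXᵢ, β + n).
Posterior: Gamma(α+S, β+n) = Gamma(1.6+69, 1.0+9) = Gamma(70.6, 10.0).
Mode of Gamma(α,β) for α≥1 is (α−1)/β = 69.6/10.0 = 6.9600.

6.9600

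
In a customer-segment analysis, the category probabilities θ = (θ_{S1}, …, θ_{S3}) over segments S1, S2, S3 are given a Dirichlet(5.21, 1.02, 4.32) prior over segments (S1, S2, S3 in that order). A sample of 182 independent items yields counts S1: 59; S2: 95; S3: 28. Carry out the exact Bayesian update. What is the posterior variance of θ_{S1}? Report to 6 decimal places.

The Dirichlet prior is conjugate to the Multinomial likelihood: each posterior αⱼ = prior αⱼ + observed count nⱼ.
Posterior concentration: (64.21, 96.02, 32.32), total = 192.55.
Var[θ_j] = α_j(Σα−α_j)/((Σα)²(Σα+1)) = 64.21·128.34/(192.55²·193.55) = 0.001148.

0.001148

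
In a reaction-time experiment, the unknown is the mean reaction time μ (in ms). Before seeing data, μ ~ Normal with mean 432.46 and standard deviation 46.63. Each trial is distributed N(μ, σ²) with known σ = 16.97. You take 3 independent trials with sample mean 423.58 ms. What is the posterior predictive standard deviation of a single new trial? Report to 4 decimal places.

For Normal data with known variance σ², a Normal(μ₀, σ₀²) prior on μ is conjugate. Posterior precision = 1/σ₀² + n/σ²; posterior mean is the precision-weighted average of μ₀ and x̄.
σ₀² = 46.63² = 2174.3569, σ² = 16.97² = 287.9809; σ² + n·σ₀² = 287.9809 + 3·2174.3569 = 6811.0516.
Posterior precision = 1/σ₀² + n/σ² = 1/2174.3569 + 3/287.9809 = (σ² + n·σ₀²)/(σ₀²σ²) = 6811.0516/(2174.3569·287.9809); posterior variance σₙ² = σ₀²σ²/(σ² + n·σ₀²) = 2174.3569·287.9809/6811.0516 = 91.934887.
Predictive variance for one new observation = σₙ² + σ² = 2174.3569·287.9809/6811.0516 + 287.9809 = σ²·(σ₀² + 6811.0516)/6811.0516 = 287.9809·8985.4085/6811.0516 = 379.915787; SD = √(287.9809·8985.4085/6811.0516) = 19.4914.

19.4914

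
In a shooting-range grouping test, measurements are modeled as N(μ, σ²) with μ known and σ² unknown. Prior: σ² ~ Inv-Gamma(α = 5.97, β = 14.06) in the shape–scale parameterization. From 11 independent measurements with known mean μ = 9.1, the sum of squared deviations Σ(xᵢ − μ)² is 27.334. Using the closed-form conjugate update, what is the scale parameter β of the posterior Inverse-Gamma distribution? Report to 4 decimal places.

27.7270

With known mean μ and an Inverse-Gamma(α, β) prior on σ², the Normal likelihood is conjugate: posterior is Inv-Gamma(α + n/2, β + Σ(xᵢ−μ)²/2).
Posterior: Inv-Gamma(5.97 + 11/2, 14.06 + 27.334/2) = Inv-Gamma(11.47, 27.7270).
Posterior β = 27.7270.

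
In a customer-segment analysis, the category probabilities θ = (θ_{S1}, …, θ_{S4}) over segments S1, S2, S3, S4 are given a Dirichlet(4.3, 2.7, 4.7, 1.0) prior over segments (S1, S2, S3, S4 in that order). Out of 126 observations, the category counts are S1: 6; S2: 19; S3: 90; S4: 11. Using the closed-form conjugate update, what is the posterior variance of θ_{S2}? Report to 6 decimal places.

The Dirichlet prior is conjugate to the Multinomial likelihood: each posterior αⱼ = prior αⱼ + observed count nⱼ.
Posterior concentration: (10.3, 21.7, 94.7, 12.0), total = 138.7.
Var[θ_j] = α_j(Σα−α_j)/((Σα)²(Σα+1)) = 21.7·117.0/(138.7²·139.7) = 0.000945.

0.000945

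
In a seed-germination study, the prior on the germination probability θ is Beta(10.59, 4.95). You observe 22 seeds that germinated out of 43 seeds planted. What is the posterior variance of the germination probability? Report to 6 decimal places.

0.004145

The Beta prior is conjugate to a Binomial/Bernoulli likelihood; the update adds successes to α and failures to β.
Posterior: Beta(α+k, β+n−k) = Beta(10.59+22, 4.95+21) = Beta(32.59, 25.95).
Var = αβ/((α+β)²(α+β+1)) = 32.59·25.95/(58.54²·59.54) = 0.004145.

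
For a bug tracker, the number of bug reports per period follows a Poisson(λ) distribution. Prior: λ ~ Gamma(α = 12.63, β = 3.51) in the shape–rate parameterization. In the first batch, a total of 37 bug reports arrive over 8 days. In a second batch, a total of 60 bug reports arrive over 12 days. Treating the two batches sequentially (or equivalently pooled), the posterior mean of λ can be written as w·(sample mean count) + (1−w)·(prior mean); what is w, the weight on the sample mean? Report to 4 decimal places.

With a Gamma(shape α, rate β) prior, the Poisson likelihood is conjugate: the posterior is Gamma(α + ΣXᵢ, β + n).
Total number of days: n = 8 + 12 = 20.
Posterior mean = (α₀+S)/(β₀+n) = [n/(β₀+n)]·(S/n) + [β₀/(β₀+n)]·(α₀/β₀), so only n and β₀ enter the weight.
Weight on data w = n/(β₀+n) = 20/(3.51+20) = 20/23.51 = 0.8507.

0.8507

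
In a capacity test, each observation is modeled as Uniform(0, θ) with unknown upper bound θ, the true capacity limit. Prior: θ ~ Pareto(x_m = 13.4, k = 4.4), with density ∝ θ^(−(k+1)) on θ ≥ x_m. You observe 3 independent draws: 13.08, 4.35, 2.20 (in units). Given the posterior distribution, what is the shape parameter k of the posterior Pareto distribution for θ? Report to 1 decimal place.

7.4

A Pareto(scale x_m, shape k) prior on the upper bound θ of Uniform(0, θ) is conjugate: posterior is Pareto(max(x_m, max xᵢ), k + n).
Sample maximum = 13.08; prior scale x_m = 13.4 → posterior scale = max = 13.40.
Posterior shape = 4.4 + 3 = 7.4.
Posterior shape k = 7.4.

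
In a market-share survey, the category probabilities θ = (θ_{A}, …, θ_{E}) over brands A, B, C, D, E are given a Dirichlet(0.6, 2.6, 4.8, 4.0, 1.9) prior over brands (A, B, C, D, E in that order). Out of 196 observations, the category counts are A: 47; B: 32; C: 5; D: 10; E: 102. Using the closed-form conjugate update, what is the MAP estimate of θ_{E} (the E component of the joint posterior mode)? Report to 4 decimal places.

The Dirichlet prior is conjugate to the Multinomial likelihood: each posterior αⱼ = prior αⱼ + observed count nⱼ.
Posterior concentration: (47.6, 34.6, 9.8, 14.0, 103.9), total = 209.9.
Joint mode component: (α_{E}−1)/(Σα−K) = 102.9/204.9 = 0.5022.

0.5022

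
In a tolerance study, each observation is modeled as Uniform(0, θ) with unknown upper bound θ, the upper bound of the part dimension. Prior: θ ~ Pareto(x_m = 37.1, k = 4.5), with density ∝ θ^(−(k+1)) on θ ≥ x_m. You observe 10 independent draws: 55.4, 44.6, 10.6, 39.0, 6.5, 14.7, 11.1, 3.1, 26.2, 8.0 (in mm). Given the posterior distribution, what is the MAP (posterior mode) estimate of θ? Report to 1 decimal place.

55.4

A Pareto(scale x_m, shape k) prior on the upper bound θ of Uniform(0, θ) is conjugate: posterior is Pareto(max(x_m, max xᵢ), k + n).
Sample maximum = 55.4; prior scale x_m = 37.1 → posterior scale = max = 55.4.
Posterior shape = 4.5 + 10 = 14.5.
The Pareto density is decreasing on [x_m, ∞), so the mode is x_m = 55.4.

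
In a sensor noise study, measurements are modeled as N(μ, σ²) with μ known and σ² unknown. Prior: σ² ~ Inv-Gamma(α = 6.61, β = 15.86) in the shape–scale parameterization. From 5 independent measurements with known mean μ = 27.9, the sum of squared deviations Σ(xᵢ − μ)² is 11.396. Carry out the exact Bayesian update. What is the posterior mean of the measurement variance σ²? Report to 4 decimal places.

With known mean μ and an Inverse-Gamma(α, β) prior on σ², the Normal likelihood is conjugate: posterior is Inv-Gamma(α + n/2, β + Σ(xᵢ−μ)²/2).
Posterior: Inv-Gamma(6.61 + 5/2, 15.86 + 11.396/2) = Inv-Gamma(9.11, 21.5580).
E[σ²|data] = β/(α−1) = 21.5580/8.11 = 2.6582.

2.6582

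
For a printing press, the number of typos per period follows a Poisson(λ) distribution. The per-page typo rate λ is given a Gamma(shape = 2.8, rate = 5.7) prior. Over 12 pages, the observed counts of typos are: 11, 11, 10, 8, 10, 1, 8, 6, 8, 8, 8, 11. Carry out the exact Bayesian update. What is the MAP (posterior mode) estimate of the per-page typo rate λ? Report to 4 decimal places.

5.7514

With a Gamma(shape α, rate β) prior, the Poisson likelihood is conjugate: the posterior is Gamma(α + ΣXᵢ, β + n).
Sum of counts S = 100 over n = 12 pages.
Posterior: Gamma(α+S, β+n) = Gamma(2.8+100, 5.7+12) = Gamma(102.8, 17.7).
Mode of Gamma(α,β) for α≥1 is (α−1)/β = 101.8/17.7 = 5.7514.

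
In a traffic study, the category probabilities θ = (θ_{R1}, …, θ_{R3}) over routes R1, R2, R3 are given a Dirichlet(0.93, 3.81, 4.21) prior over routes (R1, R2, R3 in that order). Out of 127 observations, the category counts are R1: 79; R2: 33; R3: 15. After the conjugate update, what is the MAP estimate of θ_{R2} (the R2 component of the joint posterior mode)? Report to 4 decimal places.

The Dirichlet prior is conjugate to the Multinomial likelihood: each posterior αⱼ = prior αⱼ + observed count nⱼ.
Posterior concentration: (79.93, 36.81, 19.21), total = 135.95.
Joint mode component: (α_{R2}−1)/(Σα−K) = 35.81/132.95 = 0.2693.

0.2693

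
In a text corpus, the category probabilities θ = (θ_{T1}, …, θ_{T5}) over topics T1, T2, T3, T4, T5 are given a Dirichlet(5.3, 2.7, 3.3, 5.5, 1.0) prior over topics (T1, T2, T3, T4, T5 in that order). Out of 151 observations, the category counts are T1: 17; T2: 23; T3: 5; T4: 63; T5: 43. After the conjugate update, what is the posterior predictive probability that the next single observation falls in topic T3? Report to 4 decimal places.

0.0492

The Dirichlet prior is conjugate to the Multinomial likelihood: each posterior αⱼ = prior αⱼ + observed count nⱼ.
Posterior concentration: (22.3, 25.7, 8.3, 68.5, 44.0), total = 168.8.
P(next = T3 | data) = α_{T3}/Σα = 0.0492.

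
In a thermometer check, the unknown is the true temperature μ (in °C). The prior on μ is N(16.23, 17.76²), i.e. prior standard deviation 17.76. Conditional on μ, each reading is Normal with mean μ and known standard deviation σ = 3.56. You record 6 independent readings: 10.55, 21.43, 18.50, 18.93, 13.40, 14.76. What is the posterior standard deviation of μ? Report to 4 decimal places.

1.4485

For Normal data with known variance σ², a Normal(μ₀, σ₀²) prior on μ is conjugate. Posterior precision = 1/σ₀² + n/σ²; posterior mean is the precision-weighted average of μ₀ and x̄.
σ₀² = 17.76² = 315.4176, σ² = 3.56² = 12.6736; σ² + n·σ₀² = 12.6736 + 6·315.4176 = 1905.1792.
Posterior precision = 1/σ₀² + n/σ² = 1/315.4176 + 6/12.6736 = (σ² + n·σ₀²)/(σ₀²σ²) = 1905.1792/(315.4176·12.6736); posterior variance σₙ² = σ₀²σ²/(σ² + n·σ₀²) = 315.4176·12.6736/1905.1792 = 2.098215.
Posterior SD = √σₙ² = √(315.4176·12.6736/1905.1792) = 1.4485.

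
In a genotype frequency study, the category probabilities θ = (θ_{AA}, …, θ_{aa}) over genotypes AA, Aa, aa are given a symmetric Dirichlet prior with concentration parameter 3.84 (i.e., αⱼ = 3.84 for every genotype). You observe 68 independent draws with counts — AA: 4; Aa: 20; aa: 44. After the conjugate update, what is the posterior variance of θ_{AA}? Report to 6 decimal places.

0.001104

The Dirichlet prior is conjugate to the Multinomial likelihood: each posterior αⱼ = prior αⱼ + observed count nⱼ.
Posterior concentration: (7.84, 23.84, 47.84), total = 79.52.
Var[θ_j] = α_j(Σα−α_j)/((Σα)²(Σα+1)) = 7.84·71.68/(79.52²·80.52) = 0.001104.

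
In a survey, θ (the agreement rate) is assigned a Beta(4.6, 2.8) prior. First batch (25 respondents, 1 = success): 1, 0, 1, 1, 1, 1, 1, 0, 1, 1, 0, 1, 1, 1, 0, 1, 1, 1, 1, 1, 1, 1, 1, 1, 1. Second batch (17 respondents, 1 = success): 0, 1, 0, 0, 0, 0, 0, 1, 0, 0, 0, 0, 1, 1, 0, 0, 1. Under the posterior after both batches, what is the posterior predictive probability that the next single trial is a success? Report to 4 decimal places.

The Beta prior is conjugate to a Binomial/Bernoulli likelihood; the update adds successes to α and failures to β.
After batch 1: Beta(4.6+21, 2.8+4) = Beta(25.6, 6.8).
After batch 2: Beta(25.6+5, 6.8+12) = Beta(30.6, 18.8).
For a single future Bernoulli trial, P(success | data) = α/(α+β) = 0.6194.

0.6194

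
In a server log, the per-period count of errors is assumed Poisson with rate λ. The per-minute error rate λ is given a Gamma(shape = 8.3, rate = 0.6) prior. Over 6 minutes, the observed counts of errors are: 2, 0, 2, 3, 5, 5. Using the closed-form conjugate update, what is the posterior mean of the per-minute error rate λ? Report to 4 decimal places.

With a Gamma(shape α, rate β) prior, the Poisson likelihood is conjugate: the posterior is Gamma(α + ΣXᵢ, β + n).
Sum of counts S = 17 over n = 6 minutes.
Posterior: Gamma(α+S, β+n) = Gamma(8.3+17, 0.6+6) = Gamma(25.3, 6.6).
Posterior mean = α/β = 25.3/6.6 = 3.8333.

3.8333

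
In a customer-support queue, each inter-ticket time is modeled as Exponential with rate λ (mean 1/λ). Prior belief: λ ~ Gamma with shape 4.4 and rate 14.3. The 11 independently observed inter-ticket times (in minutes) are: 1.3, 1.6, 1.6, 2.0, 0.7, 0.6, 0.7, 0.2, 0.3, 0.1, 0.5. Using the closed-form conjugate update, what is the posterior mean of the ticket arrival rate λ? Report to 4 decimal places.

0.6444

With a Gamma(shape α, rate β) prior on the exponential rate λ, the posterior after n observations with total T = Σxᵢ is Gamma(α+n, β+T).
Sum of observations T = 9.6 minutes; n = 11.
Posterior: Gamma(4.4+11, 14.3+9.6) = Gamma(15.4, 23.9).
Posterior mean of λ = α/β = 15.4/23.9 = 0.6444.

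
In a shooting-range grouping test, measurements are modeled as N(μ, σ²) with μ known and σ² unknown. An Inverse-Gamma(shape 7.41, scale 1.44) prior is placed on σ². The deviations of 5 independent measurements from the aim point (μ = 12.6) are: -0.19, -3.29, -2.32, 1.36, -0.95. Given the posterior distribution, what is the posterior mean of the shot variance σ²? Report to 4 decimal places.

With known mean μ and an Inverse-Gamma(α, β) prior on σ², the Normal likelihood is conjugate: posterior is Inv-Gamma(α + n/2, β + Σ(xᵢ−μ)²/2).
Σ(xᵢ−μ)² = (-0.19)² + (-3.29)² + (-2.32)² + (1.36)² + (-0.95)² = 18.9947.
Posterior: Inv-Gamma(7.41 + 5/2, 1.44 + 18.9947/2) = Inv-Gamma(9.91, 10.93735).
E[σ²|data] = β/(α−1) = 10.93735/8.91 = 1.2275.

1.2275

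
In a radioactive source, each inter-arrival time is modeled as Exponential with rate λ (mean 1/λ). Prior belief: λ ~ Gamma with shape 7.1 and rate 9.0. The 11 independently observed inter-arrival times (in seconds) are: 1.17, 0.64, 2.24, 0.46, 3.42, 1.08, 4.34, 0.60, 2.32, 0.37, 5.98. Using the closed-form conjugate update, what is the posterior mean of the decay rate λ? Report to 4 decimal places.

With a Gamma(shape α, rate β) prior on the exponential rate λ, the posterior after n observations with total T = Σxᵢ is Gamma(α+n, β+T).
Sum of observations T = 22.62 seconds; n = 11.
Posterior: Gamma(7.1+11, 9.0+22.62) = Gamma(18.1, 31.62).
Posterior mean of λ = α/β = 18.1/31.62 = 0.5724.

0.5724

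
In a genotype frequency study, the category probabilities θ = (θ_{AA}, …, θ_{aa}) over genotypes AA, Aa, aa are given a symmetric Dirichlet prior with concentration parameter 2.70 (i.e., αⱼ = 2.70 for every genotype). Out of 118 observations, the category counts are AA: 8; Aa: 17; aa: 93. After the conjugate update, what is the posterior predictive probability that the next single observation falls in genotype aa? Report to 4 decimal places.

0.7589

The Dirichlet prior is conjugate to the Multinomial likelihood: each posterior αⱼ = prior αⱼ + observed count nⱼ.
Posterior concentration: (10.70, 19.70, 95.70), total = 126.10.
P(next = aa | data) = α_{aa}/Σα = 0.7589.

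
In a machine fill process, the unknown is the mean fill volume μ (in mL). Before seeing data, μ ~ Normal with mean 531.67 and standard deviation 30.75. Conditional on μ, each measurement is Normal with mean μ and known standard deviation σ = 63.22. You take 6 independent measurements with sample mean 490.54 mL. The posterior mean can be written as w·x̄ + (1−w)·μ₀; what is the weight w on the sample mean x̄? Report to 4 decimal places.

0.5867

For Normal data with known variance σ², a Normal(μ₀, σ₀²) prior on μ is conjugate. Posterior precision = 1/σ₀² + n/σ²; posterior mean is the precision-weighted average of μ₀ and x̄.
σ₀² = 30.75² = 945.5625, σ² = 63.22² = 3996.7684. Prior precision 1/σ₀² = 1/945.5625; data precision n/σ² = 6/3996.7684.
w = (n/σ²)/(1/σ₀² + n/σ²) = n·σ₀²/(σ² + n·σ₀²) = 6·945.5625/(3996.7684 + 6·945.5625) = 5673.375/9670.1434 = 0.5867.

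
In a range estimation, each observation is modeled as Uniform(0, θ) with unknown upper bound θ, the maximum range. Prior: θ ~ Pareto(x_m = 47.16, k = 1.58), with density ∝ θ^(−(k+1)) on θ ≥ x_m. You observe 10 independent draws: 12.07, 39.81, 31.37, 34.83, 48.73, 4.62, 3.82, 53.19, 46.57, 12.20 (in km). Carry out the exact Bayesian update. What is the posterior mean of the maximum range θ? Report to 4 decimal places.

58.2174

A Pareto(scale x_m, shape k) prior on the upper bound θ of Uniform(0, θ) is conjugate: posterior is Pareto(max(x_m, max xᵢ), k + n).
Sample maximum = 53.19; prior scale x_m = 47.16 → posterior scale = max = 53.19.
Posterior shape = 1.58 + 10 = 11.58.
E[θ|data] = k·x_m/(k−1) = 11.58·53.19/10.58 = 58.2174.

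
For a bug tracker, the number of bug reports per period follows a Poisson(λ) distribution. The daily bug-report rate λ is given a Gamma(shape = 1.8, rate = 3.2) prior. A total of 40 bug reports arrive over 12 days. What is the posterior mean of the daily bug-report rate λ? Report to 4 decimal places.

With a Gamma(shape α, rate β) prior, the Poisson likelihood is conjugate: the posterior is Gamma(α + ΣXᵢ, β + n).
Posterior: Gamma(α+S, β+n) = Gamma(1.8+40, 3.2+12) = Gamma(41.8, 15.2).
Posterior mean = α/β = 41.8/15.2 = 2.7500.

2.7500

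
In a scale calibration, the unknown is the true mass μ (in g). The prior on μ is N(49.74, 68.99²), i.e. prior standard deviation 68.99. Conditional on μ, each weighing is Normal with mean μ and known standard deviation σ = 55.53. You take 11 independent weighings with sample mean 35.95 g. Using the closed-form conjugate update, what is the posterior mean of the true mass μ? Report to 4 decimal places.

For Normal data with known variance σ², a Normal(μ₀, σ₀²) prior on μ is conjugate. Posterior precision = 1/σ₀² + n/σ²; posterior mean is the precision-weighted average of μ₀ and x̄.
n·x̄ = 11·35.95 = 395.45.
σ₀² = 68.99² = 4759.6201, σ² = 55.53² = 3083.5809; σ² + n·σ₀² = 3083.5809 + 11·4759.6201 = 55439.402.
Posterior mean = (μ₀/σ₀² + n·x̄/σ²)/(1/σ₀² + n/σ²) = (σ²·μ₀ + σ₀²·n·x̄)/(σ² + n·σ₀²) = (3083.5809·49.74 + 4759.6201·395.45)/55439.402 = 2035569.082511/55439.402 = 36.7170.

36.7170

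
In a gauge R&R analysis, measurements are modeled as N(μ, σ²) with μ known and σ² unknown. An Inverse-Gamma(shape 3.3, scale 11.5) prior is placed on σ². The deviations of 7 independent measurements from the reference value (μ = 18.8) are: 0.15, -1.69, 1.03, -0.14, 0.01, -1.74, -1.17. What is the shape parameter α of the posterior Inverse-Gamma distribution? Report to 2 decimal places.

With known mean μ and an Inverse-Gamma(α, β) prior on σ², the Normal likelihood is conjugate: posterior is Inv-Gamma(α + n/2, β + Σ(xᵢ−μ)²/2).
Σ(xᵢ−μ)² = (0.15)² + (-1.69)² + (1.03)² + (-0.14)² + (0.01)² + (-1.74)² + (-1.17)² = 8.3557.
Posterior: Inv-Gamma(3.3 + 7/2, 11.5 + 8.3557/2) = Inv-Gamma(6.80, 15.67785).
Posterior α = 6.80.

6.80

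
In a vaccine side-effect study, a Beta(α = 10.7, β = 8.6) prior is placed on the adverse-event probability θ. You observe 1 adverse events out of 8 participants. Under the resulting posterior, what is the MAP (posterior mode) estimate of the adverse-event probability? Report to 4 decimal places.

The Beta prior is conjugate to a Binomial/Bernoulli likelihood; the update adds successes to α and failures to β.
Posterior: Beta(α+k, β+n−k) = Beta(10.7+1, 8.6+7) = Beta(11.7, 15.6).
Mode of Beta(a,b) for a,b>1 is (a−1)/(a+b−2) = 10.7/25.3 = 0.4229.

0.4229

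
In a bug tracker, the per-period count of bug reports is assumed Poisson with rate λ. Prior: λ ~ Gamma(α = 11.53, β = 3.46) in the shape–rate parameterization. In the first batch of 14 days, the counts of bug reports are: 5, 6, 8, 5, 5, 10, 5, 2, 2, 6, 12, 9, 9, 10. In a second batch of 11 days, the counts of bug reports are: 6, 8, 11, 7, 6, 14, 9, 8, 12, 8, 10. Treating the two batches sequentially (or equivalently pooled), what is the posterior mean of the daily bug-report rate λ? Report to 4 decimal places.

With a Gamma(shape α, rate β) prior, the Poisson likelihood is conjugate: the posterior is Gamma(α + ΣXᵢ, β + n).
Batch 1: sum of counts S = 94 over n = 14 days.
After batch 1: Gamma(α+S, β+n) = Gamma(11.53+94, 3.46+14) = Gamma(105.53, 17.46).
Batch 2: sum of counts S = 99 over n = 11 days.
After batch 2: Gamma(α+S, β+n) = Gamma(105.53+99, 17.46+11) = Gamma(204.53, 28.46).
Posterior mean = α/β = 204.53/28.46 = 7.1866.

7.1866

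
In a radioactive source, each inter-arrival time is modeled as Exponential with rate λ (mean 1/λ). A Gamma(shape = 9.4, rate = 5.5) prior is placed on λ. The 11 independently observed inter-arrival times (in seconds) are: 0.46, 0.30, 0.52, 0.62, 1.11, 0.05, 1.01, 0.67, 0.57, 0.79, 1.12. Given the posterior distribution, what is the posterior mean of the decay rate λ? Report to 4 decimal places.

With a Gamma(shape α, rate β) prior on the exponential rate λ, the posterior after n observations with total T = Σxᵢ is Gamma(α+n, β+T).
Sum of observations T = 7.22 seconds; n = 11.
Posterior: Gamma(9.4+11, 5.5+7.22) = Gamma(20.4, 12.72).
Posterior mean of λ = α/β = 20.4/12.72 = 1.6038.

1.6038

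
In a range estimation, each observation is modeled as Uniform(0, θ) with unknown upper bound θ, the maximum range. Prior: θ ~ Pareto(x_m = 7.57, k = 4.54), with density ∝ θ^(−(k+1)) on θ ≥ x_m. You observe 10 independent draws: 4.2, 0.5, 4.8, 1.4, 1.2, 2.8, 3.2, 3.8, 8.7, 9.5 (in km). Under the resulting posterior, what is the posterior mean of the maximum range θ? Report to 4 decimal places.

A Pareto(scale x_m, shape k) prior on the upper bound θ of Uniform(0, θ) is conjugate: posterior is Pareto(max(x_m, max xᵢ), k + n).
Sample maximum = 9.5; prior scale x_m = 7.57 → posterior scale = max = 9.50.
Posterior shape = 4.54 + 10 = 14.54.
E[θ|data] = k·x_m/(k−1) = 14.54·9.50/13.54 = 10.2016.

10.2016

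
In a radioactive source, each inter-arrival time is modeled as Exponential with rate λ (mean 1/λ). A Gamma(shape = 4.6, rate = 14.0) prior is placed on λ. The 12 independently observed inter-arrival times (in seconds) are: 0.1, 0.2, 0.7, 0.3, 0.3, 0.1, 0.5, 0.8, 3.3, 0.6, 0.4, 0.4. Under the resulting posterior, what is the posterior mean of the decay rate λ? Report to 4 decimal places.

With a Gamma(shape α, rate β) prior on the exponential rate λ, the posterior after n observations with total T = Σxᵢ is Gamma(α+n, β+T).
Sum of observations T = 7.7 seconds; n = 12.
Posterior: Gamma(4.6+12, 14.0+7.7) = Gamma(16.6, 21.7).
Posterior mean of λ = α/β = 16.6/21.7 = 0.7650.

0.7650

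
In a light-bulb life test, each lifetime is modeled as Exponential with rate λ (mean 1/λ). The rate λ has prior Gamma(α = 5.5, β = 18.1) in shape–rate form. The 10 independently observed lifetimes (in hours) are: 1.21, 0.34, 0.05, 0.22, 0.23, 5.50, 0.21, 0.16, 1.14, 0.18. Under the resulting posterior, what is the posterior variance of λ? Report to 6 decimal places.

0.020736

With a Gamma(shape α, rate β) prior on the exponential rate λ, the posterior after n observations with total T = Σxᵢ is Gamma(α+n, β+T).
Sum of observations T = 9.24 hours; n = 10.
Posterior: Gamma(5.5+10, 18.1+9.24) = Gamma(15.5, 27.34).
Var = α/β² = 0.020736.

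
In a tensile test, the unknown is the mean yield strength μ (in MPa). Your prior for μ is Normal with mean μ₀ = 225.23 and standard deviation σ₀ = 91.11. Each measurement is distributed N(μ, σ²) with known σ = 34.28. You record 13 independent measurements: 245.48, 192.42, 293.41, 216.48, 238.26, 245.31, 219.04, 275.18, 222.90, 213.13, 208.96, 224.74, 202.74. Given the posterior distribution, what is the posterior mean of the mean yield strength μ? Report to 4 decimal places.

For Normal data with known variance σ², a Normal(μ₀, σ₀²) prior on μ is conjugate. Posterior precision = 1/σ₀² + n/σ²; posterior mean is the precision-weighted average of μ₀ and x̄.
Σxᵢ = 245.48 + 192.42 + 293.41 + 216.48 + 238.26 + 245.31 + 219.04 + 275.18 + 222.90 + 213.13 + 208.96 + 224.74 + 202.74 = 2998.05, so n·x̄ = 2998.05.
σ₀² = 91.11² = 8301.0321, σ² = 34.28² = 1175.1184; σ² + n·σ₀² = 1175.1184 + 13·8301.0321 = 109088.5357.
Posterior mean = (μ₀/σ₀² + n·x̄/σ²)/(1/σ₀² + n/σ²) = (σ²·μ₀ + σ₀²·n·x̄)/(σ² + n·σ₀²) = (1175.1184·225.23 + 8301.0321·2998.05)/109088.5357 = 25151581.204637/109088.5357 = 230.5612.

230.5612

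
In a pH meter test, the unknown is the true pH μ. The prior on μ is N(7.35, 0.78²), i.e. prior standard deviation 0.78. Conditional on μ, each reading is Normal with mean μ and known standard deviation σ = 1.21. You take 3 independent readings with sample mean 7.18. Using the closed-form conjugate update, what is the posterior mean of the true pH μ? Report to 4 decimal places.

7.2557

For Normal data with known variance σ², a Normal(μ₀, σ₀²) prior on μ is conjugate. Posterior precision = 1/σ₀² + n/σ²; posterior mean is the precision-weighted average of μ₀ and x̄.
n·x̄ = 3·7.18 = 21.54.
σ₀² = 0.78² = 0.6084, σ² = 1.21² = 1.4641; σ² + n·σ₀² = 1.4641 + 3·0.6084 = 3.2893.
Posterior mean = (μ₀/σ₀² + n·x̄/σ²)/(1/σ₀² + n/σ²) = (σ²·μ₀ + σ₀²·n·x̄)/(σ² + n·σ₀²) = (1.4641·7.35 + 0.6084·21.54)/3.2893 = 23.866071/3.2893 = 7.2557.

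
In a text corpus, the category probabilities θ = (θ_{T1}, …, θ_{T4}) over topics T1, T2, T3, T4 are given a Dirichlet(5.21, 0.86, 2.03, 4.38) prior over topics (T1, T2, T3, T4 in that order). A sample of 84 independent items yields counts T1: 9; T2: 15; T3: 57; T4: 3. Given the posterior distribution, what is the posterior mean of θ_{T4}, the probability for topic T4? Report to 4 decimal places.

The Dirichlet prior is conjugate to the Multinomial likelihood: each posterior αⱼ = prior αⱼ + observed count nⱼ.
Posterior concentration: (14.21, 15.86, 59.03, 7.38), total = 96.48.
E[θ_{T4}|data] = α_{T4}/Σα = 7.38/96.48 = 0.0765.

0.0765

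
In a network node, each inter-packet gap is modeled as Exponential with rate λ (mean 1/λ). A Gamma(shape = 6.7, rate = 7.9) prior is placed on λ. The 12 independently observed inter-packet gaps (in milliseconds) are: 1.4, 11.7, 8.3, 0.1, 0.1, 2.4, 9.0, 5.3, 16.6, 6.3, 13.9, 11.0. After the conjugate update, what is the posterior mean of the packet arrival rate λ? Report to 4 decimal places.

0.1989

With a Gamma(shape α, rate β) prior on the exponential rate λ, the posterior after n observations with total T = Σxᵢ is Gamma(α+n, β+T).
Sum of observations T = 86.1 milliseconds; n = 12.
Posterior: Gamma(6.7+12, 7.9+86.1) = Gamma(18.7, 94.0).
Posterior mean of λ = α/β = 18.7/94.0 = 0.1989.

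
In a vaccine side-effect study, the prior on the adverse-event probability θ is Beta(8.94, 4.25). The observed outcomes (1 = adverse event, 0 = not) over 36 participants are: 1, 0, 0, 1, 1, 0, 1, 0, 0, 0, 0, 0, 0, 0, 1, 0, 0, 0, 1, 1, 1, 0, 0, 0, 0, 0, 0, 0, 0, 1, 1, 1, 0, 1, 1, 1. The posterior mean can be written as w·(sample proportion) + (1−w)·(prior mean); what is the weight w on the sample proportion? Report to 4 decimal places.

0.7319

The Beta prior is conjugate to a Binomial/Bernoulli likelihood; the update adds successes to α and failures to β.
Posterior mean = (α₀+k)/(α₀+β₀+n) = [n/(α₀+β₀+n)]·(k/n) + [(α₀+β₀)/(α₀+β₀+n)]·α₀/(α₀+β₀), so only n and the prior enter the weight.
The weight on the data is w = n/(α₀+β₀+n) = 36/(8.94+4.25+36) = 36/49.19 = 0.7319.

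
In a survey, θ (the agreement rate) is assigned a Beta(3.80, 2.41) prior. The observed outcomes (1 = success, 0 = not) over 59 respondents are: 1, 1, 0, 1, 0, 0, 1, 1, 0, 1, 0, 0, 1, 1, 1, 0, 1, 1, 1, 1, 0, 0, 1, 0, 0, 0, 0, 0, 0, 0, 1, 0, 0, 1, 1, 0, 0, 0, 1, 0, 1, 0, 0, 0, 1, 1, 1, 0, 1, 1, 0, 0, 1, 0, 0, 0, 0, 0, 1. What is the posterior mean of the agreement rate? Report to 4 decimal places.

The Beta prior is conjugate to a Binomial/Bernoulli likelihood; the update adds successes to α and failures to β.
Posterior: Beta(α+k, β+n−k) = Beta(3.80+26, 2.41+33) = Beta(29.80, 35.41).
Posterior mean = α/(α+β) = 29.80/65.21 = 0.4570.

0.4570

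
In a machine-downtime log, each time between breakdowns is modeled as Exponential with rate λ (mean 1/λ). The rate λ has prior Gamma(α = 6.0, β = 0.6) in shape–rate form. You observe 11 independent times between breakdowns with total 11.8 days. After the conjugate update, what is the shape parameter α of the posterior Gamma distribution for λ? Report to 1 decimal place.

With a Gamma(shape α, rate β) prior on the exponential rate λ, the posterior after n observations with total T = Σxᵢ is Gamma(α+n, β+T).
Posterior: Gamma(6.0+11, 0.6+11.8) = Gamma(17.0, 12.4).
Posterior α = 17.0.

17.0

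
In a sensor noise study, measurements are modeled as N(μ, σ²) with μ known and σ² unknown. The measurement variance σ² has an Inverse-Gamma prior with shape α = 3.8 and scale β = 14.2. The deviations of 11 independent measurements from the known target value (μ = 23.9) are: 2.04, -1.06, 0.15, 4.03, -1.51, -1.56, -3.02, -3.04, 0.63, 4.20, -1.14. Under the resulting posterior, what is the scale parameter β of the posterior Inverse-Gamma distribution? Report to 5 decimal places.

46.18040

With known mean μ and an Inverse-Gamma(α, β) prior on σ², the Normal likelihood is conjugate: posterior is Inv-Gamma(α + n/2, β + Σ(xᵢ−μ)²/2).
Σ(xᵢ−μ)² = (2.04)² + (-1.06)² + (0.15)² + (4.03)² + (-1.51)² + (-1.56)² + (-3.02)² + (-3.04)² + (0.63)² + (4.20)² + (-1.14)² = 63.9608.
Posterior: Inv-Gamma(3.8 + 11/2, 14.2 + 63.9608/2) = Inv-Gamma(9.30, 46.18040).
Posterior β = 46.18040.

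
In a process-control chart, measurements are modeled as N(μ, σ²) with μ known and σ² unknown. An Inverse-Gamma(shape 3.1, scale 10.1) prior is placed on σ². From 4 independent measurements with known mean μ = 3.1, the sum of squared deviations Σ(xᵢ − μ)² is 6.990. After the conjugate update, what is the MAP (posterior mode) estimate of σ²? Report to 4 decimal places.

With known mean μ and an Inverse-Gamma(α, β) prior on σ², the Normal likelihood is conjugate: posterior is Inv-Gamma(α + n/2, β + Σ(xᵢ−μ)²/2).
Posterior: Inv-Gamma(3.1 + 4/2, 10.1 + 6.990/2) = Inv-Gamma(5.10, 13.5950).
Mode = β/(α+1) = 13.5950/6.10 = 2.2287.

2.2287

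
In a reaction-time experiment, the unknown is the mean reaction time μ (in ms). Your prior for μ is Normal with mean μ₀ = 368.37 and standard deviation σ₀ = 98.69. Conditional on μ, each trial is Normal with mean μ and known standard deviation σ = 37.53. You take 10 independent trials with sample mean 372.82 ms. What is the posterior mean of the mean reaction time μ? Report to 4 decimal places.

For Normal data with known variance σ², a Normal(μ₀, σ₀²) prior on μ is conjugate. Posterior precision = 1/σ₀² + n/σ²; posterior mean is the precision-weighted average of μ₀ and x̄.
n·x̄ = 10·372.82 = 3728.2.
σ₀² = 98.69² = 9739.7161, σ² = 37.53² = 1408.5009; σ² + n·σ₀² = 1408.5009 + 10·9739.7161 = 98805.6619.
Posterior mean = (μ₀/σ₀² + n·x̄/σ²)/(1/σ₀² + n/σ²) = (σ²·μ₀ + σ₀²·n·x̄)/(σ² + n·σ₀²) = (1408.5009·368.37 + 9739.7161·3728.2)/98805.6619 = 36830459.040553/98805.6619 = 372.7566.

372.7566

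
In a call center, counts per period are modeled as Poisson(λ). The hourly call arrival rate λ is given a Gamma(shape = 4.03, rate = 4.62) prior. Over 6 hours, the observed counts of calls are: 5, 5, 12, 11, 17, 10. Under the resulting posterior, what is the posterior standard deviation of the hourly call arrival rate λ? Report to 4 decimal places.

With a Gamma(shape α, rate β) prior, the Poisson likelihood is conjugate: the posterior is Gamma(α + ΣXᵢ, β + n).
Sum of counts S = 60 over n = 6 hours.
Posterior: Gamma(α+S, β+n) = Gamma(4.03+60, 4.62+6) = Gamma(64.03, 10.62).
SD = √α/β = √64.03/10.62 = 0.7535.

0.7535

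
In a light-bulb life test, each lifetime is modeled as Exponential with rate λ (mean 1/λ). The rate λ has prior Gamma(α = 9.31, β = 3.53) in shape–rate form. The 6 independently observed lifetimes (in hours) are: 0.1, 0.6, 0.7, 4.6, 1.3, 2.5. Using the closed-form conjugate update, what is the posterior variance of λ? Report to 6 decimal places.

With a Gamma(shape α, rate β) prior on the exponential rate λ, the posterior after n observations with total T = Σxᵢ is Gamma(α+n, β+T).
Sum of observations T = 9.8 hours; n = 6.
Posterior: Gamma(9.31+6, 3.53+9.8) = Gamma(15.31, 13.33).
Var = α/β² = 0.086162.

0.086162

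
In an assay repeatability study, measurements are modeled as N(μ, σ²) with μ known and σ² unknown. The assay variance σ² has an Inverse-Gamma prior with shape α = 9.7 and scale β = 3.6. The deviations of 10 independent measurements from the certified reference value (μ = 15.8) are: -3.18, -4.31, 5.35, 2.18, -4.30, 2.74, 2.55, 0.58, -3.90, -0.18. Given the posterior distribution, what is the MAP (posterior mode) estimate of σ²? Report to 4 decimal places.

3.7370

With known mean μ and an Inverse-Gamma(α, β) prior on σ², the Normal likelihood is conjugate: posterior is Inv-Gamma(α + n/2, β + Σ(xᵢ−μ)²/2).
Σ(xᵢ−μ)² = (-3.18)² + (-4.31)² + (5.35)² + (2.18)² + (-4.30)² + (2.74)² + (2.55)² + (0.58)² + (-3.90)² + (-0.18)² = 110.1423.
Posterior: Inv-Gamma(9.7 + 10/2, 3.6 + 110.1423/2) = Inv-Gamma(14.70, 58.67115).
Mode = β/(α+1) = 58.67115/15.70 = 3.7370.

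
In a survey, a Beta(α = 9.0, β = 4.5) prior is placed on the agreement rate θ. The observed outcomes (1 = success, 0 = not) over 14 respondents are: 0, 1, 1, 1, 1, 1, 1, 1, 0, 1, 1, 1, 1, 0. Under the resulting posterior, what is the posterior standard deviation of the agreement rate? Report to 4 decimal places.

The Beta prior is conjugate to a Binomial/Bernoulli likelihood; the update adds successes to α and failures to β.
Posterior: Beta(α+k, β+n−k) = Beta(9.0+11, 4.5+3) = Beta(20.0, 7.5).
Var = αβ/((α+β)²(α+β+1)) = 20.0·7.5/(27.5²·28.5) = 0.00695955; SD = √0.00695955 = 0.0834.

0.0834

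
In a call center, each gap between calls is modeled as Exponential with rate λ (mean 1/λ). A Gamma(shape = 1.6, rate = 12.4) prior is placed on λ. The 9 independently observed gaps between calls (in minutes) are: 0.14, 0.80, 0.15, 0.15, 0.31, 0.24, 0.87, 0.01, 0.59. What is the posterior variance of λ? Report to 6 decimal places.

With a Gamma(shape α, rate β) prior on the exponential rate λ, the posterior after n observations with total T = Σxᵢ is Gamma(α+n, β+T).
Sum of observations T = 3.26 minutes; n = 9.
Posterior: Gamma(1.6+9, 12.4+3.26) = Gamma(10.6, 15.66).
Var = α/β² = 0.043224.

0.043224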